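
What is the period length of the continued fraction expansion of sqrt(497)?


Run the CF algorithm for sqrt(497).
a_0 = floor(sqrt(497)) = 22; set m_0=0, q_0=1.
Recurrence: m' = q*a - m,  q' = (d - m'^2)/q,  a' = floor((a_0 + m')/q').
  step 1: m=22, q=13, a=3
  step 2: m=17, q=16, a=2
  step 3: m=15, q=17, a=2
  step 4: m=19, q=8, a=5
  step 5: m=21, q=7, a=6
  step 6: m=21, q=8, a=5
  step 7: m=19, q=17, a=2
  step 8: m=15, q=16, a=2
  step 9: m=17, q=13, a=3
  step 10: m=22, q=1, a=44
a_10 = 2*a_0 = 44, so the period closes here.
sqrt(497) = [22; 3, 2, 2, 5, 6, 5, 2, 2, 3, 44]
Period length = 10

10


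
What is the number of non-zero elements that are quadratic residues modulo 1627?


For prime p, the number of non-zero quadratic residues is (p-1)/2.
= (1627-1)/2
= 813

813


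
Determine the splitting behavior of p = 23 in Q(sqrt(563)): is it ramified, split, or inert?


K = Q(sqrt(563)). Since d mod 4 = 3, disc(K) = 2252.
Check p | disc: 2252 mod 23 = 21.
p does not divide disc. Compute Legendre symbol (d/p):
11^((23-1)/2) mod 23 = -1
(d/p) = -1, so p is inert: (p) stays prime with e=1, f=2, g=1.
Therefore p is inert.

inert


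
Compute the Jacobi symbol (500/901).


Compute (500/901) via quadratic reciprocity:
  pull out 2: (2/901) = -1  (since 901 mod 8 = 5)
  pull out 2: (2/901) = -1  (since 901 mod 8 = 5)
  reciprocity: (125/901) -> +(901/125)
  reduce: (26/125)
  pull out 2: (2/125) = -1  (since 125 mod 8 = 5)
  reciprocity: (13/125) -> +(125/13)
  reduce: (8/13)
  pull out 2: (2/13) = -1  (since 13 mod 8 = 5)
  pull out 2: (2/13) = -1  (since 13 mod 8 = 5)
  pull out 2: (2/13) = -1  (since 13 mod 8 = 5)
  (1/13) = 1
Product of signs = 1

1


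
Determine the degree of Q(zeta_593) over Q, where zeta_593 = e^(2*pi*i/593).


The degree equals Euler's totient phi(593).
593 = 593
phi(593) = 592

592


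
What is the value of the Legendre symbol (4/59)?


p = 59 is prime, so compute (4/59) with the reciprocity algorithm (Jacobi-symbol steps: pull out 2s via (2/n), flip via reciprocity, reduce):
  pull out 2: (2/59) = -1  (since 59 mod 8 = 3)
  pull out 2: (2/59) = -1  (since 59 mod 8 = 3)
  (1/59) = 1
Product of signs = 1
(4/59) = 1

1


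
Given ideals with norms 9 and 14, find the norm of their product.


N(IJ) = N(I) * N(J)
= 9 * 14
= 126

126


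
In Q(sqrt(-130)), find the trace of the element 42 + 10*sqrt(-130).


Tr(a + b*sqrt(d)) = (a + b*sqrt(d)) + (a - b*sqrt(d)) = 2a
= 2 * (42)
= 84

84


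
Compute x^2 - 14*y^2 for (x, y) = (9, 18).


x^2 - d*y^2
= 9^2 - 14*18^2
= 81 - 4536
= -4455

-4455


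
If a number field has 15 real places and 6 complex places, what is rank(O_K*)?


By Dirichlet's unit theorem:
rank = r1 + r2 - 1
= 15 + 6 - 1
= 20

20


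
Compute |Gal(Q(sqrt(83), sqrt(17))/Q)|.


The 2 square roots of distinct primes are multiplicatively independent over Q,
so [K:Q] = 2^2 and Gal(K/Q) is isomorphic to (Z/2Z)^2.
|Gal| = 2^2 = 4

4


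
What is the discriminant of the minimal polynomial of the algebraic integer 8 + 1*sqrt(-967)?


The element 8 + 1*sqrt(-967) has minimal polynomial:
x^2 - 16*x + 1031
Discriminant = (-16)^2 - 4*(1031)
= 256 - 4124
= -3868

-3868


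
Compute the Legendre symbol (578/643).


p = 643 is prime, so compute (578/643) with the reciprocity algorithm (Jacobi-symbol steps: pull out 2s via (2/n), flip via reciprocity, reduce):
  pull out 2: (2/643) = -1  (since 643 mod 8 = 3)
  reciprocity: (289/643) -> +(643/289)
  reduce: (65/289)
  reciprocity: (65/289) -> +(289/65)
  reduce: (29/65)
  reciprocity: (29/65) -> +(65/29)
  reduce: (7/29)
  reciprocity: (7/29) -> +(29/7)
  reduce: (1/7)
  (1/7) = 1
Product of signs = -1
(578/643) = -1

-1


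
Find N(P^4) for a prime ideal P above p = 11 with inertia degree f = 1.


N(P^a) = p^(a*f)
= 11^(4*1)
= 11^4
= 14641

14641


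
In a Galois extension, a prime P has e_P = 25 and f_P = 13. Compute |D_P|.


|D_P| = e * f
= 25 * 13
= 325

325


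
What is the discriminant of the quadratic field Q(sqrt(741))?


For K = Q(sqrt(d)) with d squarefree: disc(K) = d if d = 1 mod 4, and disc(K) = 4d if d = 2 or 3 mod 4.
Here d = 741, and d mod 4 = 1.
d = 1 mod 4 (O_K = Z[(1+sqrt(d))/2]), so disc(K) = d = 741

741


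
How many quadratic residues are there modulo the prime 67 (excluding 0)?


For prime p, the number of non-zero quadratic residues is (p-1)/2.
= (67-1)/2
= 33

33


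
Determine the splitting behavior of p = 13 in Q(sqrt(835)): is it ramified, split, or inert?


K = Q(sqrt(835)). Since d mod 4 = 3, disc(K) = 3340.
Check p | disc: 3340 mod 13 = 12.
p does not divide disc. Compute Legendre symbol (d/p):
3^((13-1)/2) mod 13 = 1
(d/p) = 1, so p splits: (p) = P*P' with e=1, f=1, g=2.
Therefore p is split.

split


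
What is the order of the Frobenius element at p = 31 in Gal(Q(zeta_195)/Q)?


The Frobenius at p in Gal(Q(zeta_n)/Q) = (Z/nZ)* is the class of p, so its order is ord_195(31), the smallest k >= 1 with 31^k = 1 mod 195.
n = 195 = 3 * 5 * 13, phi(195) = 96; the order divides phi(n).
Divisors of 96: 1, 2, 3, 4, 6, 8, 12, 16, 24, 32, 48, 96
Repeated squaring mod 195: 31^1 = 31, 31^2 = 181, 31^4 = 1, 31^8 = 1, 31^16 = 1, 31^32 = 1, 31^64 = 1
Test divisors in increasing order:
  k=1: 31^1 = 31 mod 195
  k=2: 31^2 = 181 mod 195
  k=3: 31^3 = 181 * 31 = 151 mod 195
  k=4: 31^4 = 1 mod 195  <- first divisor giving 1
Order = 4

4


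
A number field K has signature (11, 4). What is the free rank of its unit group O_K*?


By Dirichlet's unit theorem:
rank = r1 + r2 - 1
= 11 + 4 - 1
= 14

14


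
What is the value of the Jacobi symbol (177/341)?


Compute (177/341) via quadratic reciprocity:
  reciprocity: (177/341) -> +(341/177)
  reduce: (164/177)
  pull out 2: (2/177) = +1  (since 177 mod 8 = 1)
  pull out 2: (2/177) = +1  (since 177 mod 8 = 1)
  reciprocity: (41/177) -> +(177/41)
  reduce: (13/41)
  reciprocity: (13/41) -> +(41/13)
  reduce: (2/13)
  pull out 2: (2/13) = -1  (since 13 mod 8 = 5)
  (1/13) = 1
Product of signs = -1

-1


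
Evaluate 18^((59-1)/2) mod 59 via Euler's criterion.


p = 59 is prime and the exponent is (p-1)/2 = 29, so by Euler's criterion 18^29 = (18/59) = +1 or -1 mod 59.
Compute by square-and-multiply:
  29 = 16 + 8 + 4 + 1 (binary 11101)
  Repeated squaring mod 59: 18^1 = 18, 18^2 = 29, 18^4 = 15, 18^8 = 48, 18^16 = 3
  18^29 = 18^16 * 18^8 * 18^4 * 18^1 = 3 * 48 * 15 * 18 mod 59
    3 * 48 = 144 = 26 mod 59
    26 * 15 = 390 = 36 mod 59
    36 * 18 = 648 = 58 mod 59
  18^29 = 58 mod 59
Result 58 = p - 1 = -1 mod 59: 18 is a quadratic non-residue mod 59. As a residue in [0, p-1] the value is 58.
18^29 mod 59 = 58

58


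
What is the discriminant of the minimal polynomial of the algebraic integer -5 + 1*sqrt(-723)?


The element -5 + 1*sqrt(-723) has minimal polynomial:
x^2 + 10*x + 748
Discriminant = (10)^2 - 4*(748)
= 100 - 2992
= -2892

-2892


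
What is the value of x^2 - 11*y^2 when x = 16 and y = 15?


x^2 - d*y^2
= 16^2 - 11*15^2
= 256 - 2475
= -2219

-2219


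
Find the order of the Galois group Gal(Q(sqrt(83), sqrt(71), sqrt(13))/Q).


The 3 square roots of distinct primes are multiplicatively independent over Q,
so [K:Q] = 2^3 and Gal(K/Q) is isomorphic to (Z/2Z)^3.
|Gal| = 2^3 = 8

8


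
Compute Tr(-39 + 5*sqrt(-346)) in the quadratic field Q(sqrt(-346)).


Tr(a + b*sqrt(d)) = (a + b*sqrt(d)) + (a - b*sqrt(d)) = 2a
= 2 * (-39)
= -78

-78


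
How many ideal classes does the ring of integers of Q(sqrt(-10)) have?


K = Q(sqrt(-10)). d mod 4 = 2, so D = disc(K) = 4d = -40
h(K) equals the number of primitive reduced positive-definite forms (a, b, c) = a*x^2 + b*x*y + c*y^2 with b^2 - 4ac = D,
where reduced means |b| <= a <= c, with b >= 0 whenever |b| = a or a = c, and primitive means gcd(a, b, c) = 1.
Reduced forces 3a^2 <= |D| = 40, so 1 <= a <= 3; b must have the parity of D, and c = (b^2 - D)/(4a) must be an integer >= a.
Enumerate a = 1..3, b in [-a, a]:
  a=1: (1, 0, 10)  [1]
  a=2: (2, 0, 5)  [1]
  a=3: none
Total reduced forms: 1 + 1 = 2
h = 2

2


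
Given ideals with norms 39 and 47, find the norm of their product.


N(IJ) = N(I) * N(J)
= 39 * 47
= 1833

1833


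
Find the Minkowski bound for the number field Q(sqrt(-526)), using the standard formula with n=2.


d = -526, d mod 4 = 2, so disc(K) = 4d = -2104; |disc(K)| = 2104
Imaginary quadratic field, so n = 2, s = r2 = 1, r1 = 0
M = (n!/n^n) * (4/pi)^s * sqrt(|disc(K)|) = (2!/2^2) * (4/pi)^1 * sqrt(2104)
= 0.5 * 1.273240 * 45.869380
= 29.2014

29.2014


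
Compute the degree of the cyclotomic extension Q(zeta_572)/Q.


The degree equals Euler's totient phi(572).
572 = 2^2 * 11 * 13
phi(572) = 240

240


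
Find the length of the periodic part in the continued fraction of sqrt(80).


Run the CF algorithm for sqrt(80).
a_0 = floor(sqrt(80)) = 8; set m_0=0, q_0=1.
Recurrence: m' = q*a - m,  q' = (d - m'^2)/q,  a' = floor((a_0 + m')/q').
  step 1: m=8, q=16, a=1
  step 2: m=8, q=1, a=16
a_2 = 2*a_0 = 16, so the period closes here.
sqrt(80) = [8; 1, 16]
Period length = 2

2


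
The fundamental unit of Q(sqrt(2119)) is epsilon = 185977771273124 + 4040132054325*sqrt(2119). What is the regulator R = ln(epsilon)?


epsilon = 185977771273124 + 4040132054325*sqrt(2119)
= 3.7196e+14
R = ln(3.7196e+14)
= 33.5498

33.5498


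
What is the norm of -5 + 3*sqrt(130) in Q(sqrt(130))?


N(a + b*sqrt(d)) = a^2 - d*b^2
= (-5)^2 - (130)*(3)^2
= 25 - 1170
= -1145

-1145


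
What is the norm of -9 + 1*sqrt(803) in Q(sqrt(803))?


N(a + b*sqrt(d)) = a^2 - d*b^2
= (-9)^2 - (803)*(1)^2
= 81 - 803
= -722

-722


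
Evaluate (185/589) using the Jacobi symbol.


Compute (185/589) via quadratic reciprocity:
  reciprocity: (185/589) -> +(589/185)
  reduce: (34/185)
  pull out 2: (2/185) = +1  (since 185 mod 8 = 1)
  reciprocity: (17/185) -> +(185/17)
  reduce: (15/17)
  reciprocity: (15/17) -> +(17/15)
  reduce: (2/15)
  pull out 2: (2/15) = +1  (since 15 mod 8 = 7)
  (1/15) = 1
Product of signs = 1

1


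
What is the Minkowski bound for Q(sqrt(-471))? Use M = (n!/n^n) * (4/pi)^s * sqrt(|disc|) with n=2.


d = -471, d mod 4 = 1, so disc(K) = d = -471; |disc(K)| = 471
Imaginary quadratic field, so n = 2, s = r2 = 1, r1 = 0
M = (n!/n^n) * (4/pi)^s * sqrt(|disc(K)|) = (2!/2^2) * (4/pi)^1 * sqrt(471)
= 0.5 * 1.273240 * 21.702534
= 13.8163

13.8163


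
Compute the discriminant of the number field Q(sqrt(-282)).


For K = Q(sqrt(d)) with d squarefree: disc(K) = d if d = 1 mod 4, and disc(K) = 4d if d = 2 or 3 mod 4.
Here d = -282, and d mod 4 = 2.
d = 2 mod 4, not 1 (O_K = Z[sqrt(d)]), so disc(K) = 4d = 4 * (-282) = -1128

-1128


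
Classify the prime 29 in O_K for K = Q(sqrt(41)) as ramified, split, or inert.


K = Q(sqrt(41)). Since d mod 4 = 1, disc(K) = 41.
Check p | disc: 41 mod 29 = 12.
p does not divide disc. Compute Legendre symbol (d/p):
12^((29-1)/2) mod 29 = -1
(d/p) = -1, so p is inert: (p) stays prime with e=1, f=2, g=1.
Therefore p is inert.

inert


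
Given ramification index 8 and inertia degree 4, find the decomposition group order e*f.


|D_P| = e * f
= 8 * 4
= 32

32


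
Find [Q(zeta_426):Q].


The degree equals Euler's totient phi(426).
426 = 2 * 3 * 71
phi(426) = 140

140


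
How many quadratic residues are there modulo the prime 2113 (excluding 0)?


For prime p, the number of non-zero quadratic residues is (p-1)/2.
= (2113-1)/2
= 1056

1056


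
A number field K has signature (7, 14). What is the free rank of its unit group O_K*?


By Dirichlet's unit theorem:
rank = r1 + r2 - 1
= 7 + 14 - 1
= 20

20


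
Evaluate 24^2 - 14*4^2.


x^2 - d*y^2
= 24^2 - 14*4^2
= 576 - 224
= 352

352


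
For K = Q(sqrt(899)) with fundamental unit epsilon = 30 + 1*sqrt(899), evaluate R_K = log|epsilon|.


epsilon = 30 + 1*sqrt(899)
= 59.9833
R = ln(59.9833)
= 4.0941

4.0941


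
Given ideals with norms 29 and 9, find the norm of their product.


N(IJ) = N(I) * N(J)
= 29 * 9
= 261

261


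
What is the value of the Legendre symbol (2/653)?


p = 653 is prime, so compute (2/653) with the reciprocity algorithm (Jacobi-symbol steps: pull out 2s via (2/n), flip via reciprocity, reduce):
  pull out 2: (2/653) = -1  (since 653 mod 8 = 5)
  (1/653) = 1
Product of signs = -1
(2/653) = -1

-1


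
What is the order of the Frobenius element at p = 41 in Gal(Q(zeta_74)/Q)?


The Frobenius at p in Gal(Q(zeta_n)/Q) = (Z/nZ)* is the class of p, so its order is ord_74(41), the smallest k >= 1 with 41^k = 1 mod 74.
n = 74 = 2 * 37, phi(74) = 36; the order divides phi(n).
Divisors of 36: 1, 2, 3, 4, 6, 9, 12, 18, 36
Repeated squaring mod 74: 41^1 = 41, 41^2 = 53, 41^4 = 71, 41^8 = 9, 41^16 = 7, 41^32 = 49
Test divisors in increasing order:
  k=1: 41^1 = 41 mod 74
  k=2: 41^2 = 53 mod 74
  k=3: 41^3 = 53 * 41 = 27 mod 74
  k=4: 41^4 = 71 mod 74
  k=6: 41^6 = 71 * 53 = 63 mod 74
  k=9: 41^9 = 9 * 41 = 73 mod 74
  k=12: 41^12 = 9 * 71 = 47 mod 74
  k=18: 41^18 = 7 * 53 = 1 mod 74  <- first divisor giving 1
Order = 18

18


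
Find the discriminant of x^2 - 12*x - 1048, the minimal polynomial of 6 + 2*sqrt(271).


The element 6 + 2*sqrt(271) has minimal polynomial:
x^2 - 12*x - 1048
Discriminant = (-12)^2 - 4*(-1048)
= 144 + 4192
= 4336

4336


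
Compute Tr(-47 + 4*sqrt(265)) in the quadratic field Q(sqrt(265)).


Tr(a + b*sqrt(d)) = (a + b*sqrt(d)) + (a - b*sqrt(d)) = 2a
= 2 * (-47)
= -94

-94


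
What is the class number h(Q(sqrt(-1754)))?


K = Q(sqrt(-1754)). d mod 4 = 2, so D = disc(K) = 4d = -7016
h(K) equals the number of primitive reduced positive-definite forms (a, b, c) = a*x^2 + b*x*y + c*y^2 with b^2 - 4ac = D,
where reduced means |b| <= a <= c, with b >= 0 whenever |b| = a or a = c, and primitive means gcd(a, b, c) = 1.
Reduced forces 3a^2 <= |D| = 7016, so 1 <= a <= 48; b must have the parity of D, and c = (b^2 - D)/(4a) must be an integer >= a.
Enumerate a = 1..48, b in [-a, a]:
  a=1: (1, 0, 1754)  [1]
  a=2: (2, 0, 877)  [1]
  a=3: (3, -2, 585), (3, 2, 585)  [2]
  a=4: none
  a=5: (5, -2, 351), (5, 2, 351)  [2]
  a=6: (6, -4, 293), (6, 4, 293)  [2]
  a=7..8: none
  a=9: (9, -2, 195), (9, 2, 195)  [2]
  a=10: (10, -8, 177), (10, 8, 177)  [2]
  a=11..12: none
  a=13: (13, -2, 135), (13, 2, 135)  [2]
  a=14: none
  a=15: (15, -8, 118), (15, -2, 117), (15, 2, 117), (15, 8, 118)  [4]
  a=16..17: none
  a=18: (18, -16, 101), (18, 16, 101)  [2]
  a=19..24: none
  a=25: (25, -22, 75), (25, 22, 75)  [2]
  a=26: (26, -24, 73), (26, 24, 73)  [2]
  a=27: (27, -2, 65), (27, 2, 65)  [2]
  a=28..29: none
  a=30: (30, -28, 65), (30, -8, 59), (30, 8, 59), (30, 28, 65)  [4]
  a=31..38: none
  a=39: (39, -28, 50), (39, -2, 45), (39, 2, 45), (39, 28, 50)  [4]
  a=40: none
  a=41: (41, -6, 43), (41, 6, 43)  [2]
  a=42..44: none
  a=45: (45, -38, 47), (45, 38, 47)  [2]
  a=46..48: none
Total reduced forms: 1 + 1 + 2 + 2 + 2 + 2 + 2 + 2 + 4 + 2 + 2 + 2 + 2 + 4 + 4 + 2 + 2 = 38
h = 38

38


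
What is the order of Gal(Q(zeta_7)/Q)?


|Gal(Q(zeta_7)/Q)| = phi(7)
= 6

6


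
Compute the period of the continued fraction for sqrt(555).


Run the CF algorithm for sqrt(555).
a_0 = floor(sqrt(555)) = 23; set m_0=0, q_0=1.
Recurrence: m' = q*a - m,  q' = (d - m'^2)/q,  a' = floor((a_0 + m')/q').
  step 1: m=23, q=26, a=1
  step 2: m=3, q=21, a=1
  step 3: m=18, q=11, a=3
  step 4: m=15, q=30, a=1
  step 5: m=15, q=11, a=3
  step 6: m=18, q=21, a=1
  step 7: m=3, q=26, a=1
  step 8: m=23, q=1, a=46
a_8 = 2*a_0 = 46, so the period closes here.
sqrt(555) = [23; 1, 1, 3, 1, 3, 1, 1, 46]
Period length = 8

8


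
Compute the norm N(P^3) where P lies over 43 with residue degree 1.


N(P^a) = p^(a*f)
= 43^(3*1)
= 43^3
= 79507

79507


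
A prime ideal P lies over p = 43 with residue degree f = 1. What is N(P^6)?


N(P^a) = p^(a*f)
= 43^(6*1)
= 43^6
= 6321363049

6321363049


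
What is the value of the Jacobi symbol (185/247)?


Compute (185/247) via quadratic reciprocity:
  reciprocity: (185/247) -> +(247/185)
  reduce: (62/185)
  pull out 2: (2/185) = +1  (since 185 mod 8 = 1)
  reciprocity: (31/185) -> +(185/31)
  reduce: (30/31)
  pull out 2: (2/31) = +1  (since 31 mod 8 = 7)
  reciprocity: (15/31) -> -(31/15)
  reduce: (1/15)
  (1/15) = 1
Product of signs = -1

-1


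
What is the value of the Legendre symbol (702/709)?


p = 709 is prime, so compute (702/709) with the reciprocity algorithm (Jacobi-symbol steps: pull out 2s via (2/n), flip via reciprocity, reduce):
  pull out 2: (2/709) = -1  (since 709 mod 8 = 5)
  reciprocity: (351/709) -> +(709/351)
  reduce: (7/351)
  reciprocity: (7/351) -> -(351/7)
  reduce: (1/7)
  (1/7) = 1
Product of signs = 1
(702/709) = 1

1


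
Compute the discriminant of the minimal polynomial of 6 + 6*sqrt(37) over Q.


The element 6 + 6*sqrt(37) has minimal polynomial:
x^2 - 12*x - 1296
Discriminant = (-12)^2 - 4*(-1296)
= 144 + 5184
= 5328

5328


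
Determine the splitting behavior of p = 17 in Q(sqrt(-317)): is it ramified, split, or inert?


K = Q(sqrt(-317)). Since d mod 4 = 3, disc(K) = -1268.
Check p | disc: -1268 mod 17 = 7.
p does not divide disc. Compute Legendre symbol (d/p):
6^((17-1)/2) mod 17 = -1
(d/p) = -1, so p is inert: (p) stays prime with e=1, f=2, g=1.
Therefore p is inert.

inert


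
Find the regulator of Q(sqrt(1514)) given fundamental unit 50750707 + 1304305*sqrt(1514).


epsilon = 50750707 + 1304305*sqrt(1514)
= 1.0150e+08
R = ln(1.0150e+08)
= 18.4356

18.4356


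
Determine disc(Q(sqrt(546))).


For K = Q(sqrt(d)) with d squarefree: disc(K) = d if d = 1 mod 4, and disc(K) = 4d if d = 2 or 3 mod 4.
Here d = 546, and d mod 4 = 2.
d = 2 mod 4, not 1 (O_K = Z[sqrt(d)]), so disc(K) = 4d = 4 * (546) = 2184

2184


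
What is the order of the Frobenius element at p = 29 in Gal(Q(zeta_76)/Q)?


The Frobenius at p in Gal(Q(zeta_n)/Q) = (Z/nZ)* is the class of p, so its order is ord_76(29), the smallest k >= 1 with 29^k = 1 mod 76.
n = 76 = 2^2 * 19, phi(76) = 36; the order divides phi(n).
Divisors of 36: 1, 2, 3, 4, 6, 9, 12, 18, 36
Repeated squaring mod 76: 29^1 = 29, 29^2 = 5, 29^4 = 25, 29^8 = 17, 29^16 = 61, 29^32 = 73
Test divisors in increasing order:
  k=1: 29^1 = 29 mod 76
  k=2: 29^2 = 5 mod 76
  k=3: 29^3 = 5 * 29 = 69 mod 76
  k=4: 29^4 = 25 mod 76
  k=6: 29^6 = 25 * 5 = 49 mod 76
  k=9: 29^9 = 17 * 29 = 37 mod 76
  k=12: 29^12 = 17 * 25 = 45 mod 76
  k=18: 29^18 = 61 * 5 = 1 mod 76  <- first divisor giving 1
Order = 18

18


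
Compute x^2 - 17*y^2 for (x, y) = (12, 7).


x^2 - d*y^2
= 12^2 - 17*7^2
= 144 - 833
= -689

-689


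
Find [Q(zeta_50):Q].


The degree equals Euler's totient phi(50).
50 = 2 * 5^2
phi(50) = 20

20


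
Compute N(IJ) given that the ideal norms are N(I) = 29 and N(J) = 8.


N(IJ) = N(I) * N(J)
= 29 * 8
= 232

232


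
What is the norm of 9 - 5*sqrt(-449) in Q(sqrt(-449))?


N(a + b*sqrt(d)) = a^2 - d*b^2
= (9)^2 - (-449)*(-5)^2
= 81 + 11225
= 11306

11306


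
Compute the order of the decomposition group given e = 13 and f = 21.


|D_P| = e * f
= 13 * 21
= 273

273


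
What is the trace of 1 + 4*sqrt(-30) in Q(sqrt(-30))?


Tr(a + b*sqrt(d)) = (a + b*sqrt(d)) + (a - b*sqrt(d)) = 2a
= 2 * (1)
= 2

2


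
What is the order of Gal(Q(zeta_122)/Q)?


|Gal(Q(zeta_122)/Q)| = phi(122)
= 60

60


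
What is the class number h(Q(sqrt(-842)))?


K = Q(sqrt(-842)). d mod 4 = 2, so D = disc(K) = 4d = -3368
h(K) equals the number of primitive reduced positive-definite forms (a, b, c) = a*x^2 + b*x*y + c*y^2 with b^2 - 4ac = D,
where reduced means |b| <= a <= c, with b >= 0 whenever |b| = a or a = c, and primitive means gcd(a, b, c) = 1.
Reduced forces 3a^2 <= |D| = 3368, so 1 <= a <= 33; b must have the parity of D, and c = (b^2 - D)/(4a) must be an integer >= a.
Enumerate a = 1..33, b in [-a, a]:
  a=1: (1, 0, 842)  [1]
  a=2: (2, 0, 421)  [1]
  a=3: (3, -2, 281), (3, 2, 281)  [2]
  a=4..5: none
  a=6: (6, -4, 141), (6, 4, 141)  [2]
  a=7..8: none
  a=9: (9, -4, 94), (9, 4, 94)  [2]
  a=10: none
  a=11: (11, -8, 78), (11, 8, 78)  [2]
  a=12: none
  a=13: (13, -8, 66), (13, 8, 66)  [2]
  a=14..16: none
  a=17: (17, -10, 51), (17, 10, 51)  [2]
  a=18: (18, -4, 47), (18, 4, 47)  [2]
  a=19..21: none
  a=22: (22, -8, 39), (22, 8, 39)  [2]
  a=23: (23, -6, 37), (23, 6, 37)  [2]
  a=24..25: none
  a=26: (26, -8, 33), (26, 8, 33)  [2]
  a=27: (27, -14, 33), (27, 14, 33)  [2]
  a=28: none
  a=29: (29, -24, 34), (29, 24, 34)  [2]
  a=30..33: none
Total reduced forms: 1 + 1 + 2 + 2 + 2 + 2 + 2 + 2 + 2 + 2 + 2 + 2 + 2 + 2 = 26
h = 26

26


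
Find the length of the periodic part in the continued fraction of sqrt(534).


Run the CF algorithm for sqrt(534).
a_0 = floor(sqrt(534)) = 23; set m_0=0, q_0=1.
Recurrence: m' = q*a - m,  q' = (d - m'^2)/q,  a' = floor((a_0 + m')/q').
  step 1: m=23, q=5, a=9
  step 2: m=22, q=10, a=4
  step 3: m=18, q=21, a=1
  step 4: m=3, q=25, a=1
  step 5: m=22, q=2, a=22
  step 6: m=22, q=25, a=1
  step 7: m=3, q=21, a=1
  step 8: m=18, q=10, a=4
  step 9: m=22, q=5, a=9
  step 10: m=23, q=1, a=46
a_10 = 2*a_0 = 46, so the period closes here.
sqrt(534) = [23; 9, 4, 1, 1, 22, 1, 1, 4, 9, 46]
Period length = 10

10


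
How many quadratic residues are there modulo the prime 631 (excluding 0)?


For prime p, the number of non-zero quadratic residues is (p-1)/2.
= (631-1)/2
= 315

315


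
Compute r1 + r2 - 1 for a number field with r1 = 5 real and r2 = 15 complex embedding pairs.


By Dirichlet's unit theorem:
rank = r1 + r2 - 1
= 5 + 15 - 1
= 19

19


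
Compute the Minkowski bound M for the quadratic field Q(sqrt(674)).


d = 674, d mod 4 = 2, so disc(K) = 4d = 2696; |disc(K)| = 2696
Real quadratic field, so n = 2, s = r2 = 0, r1 = 2
M = (n!/n^n) * (4/pi)^s * sqrt(|disc(K)|) = (2!/2^2) * (4/pi)^0 * sqrt(2696)
= 0.5 * 1.000000 * 51.923020
= 25.9615

25.9615


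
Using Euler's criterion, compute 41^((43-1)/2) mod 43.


p = 43 is prime and the exponent is (p-1)/2 = 21, so by Euler's criterion 41^21 = (41/43) = +1 or -1 mod 43.
Compute by square-and-multiply:
  21 = 16 + 4 + 1 (binary 10101)
  Repeated squaring mod 43: 41^1 = 41, 41^2 = 4, 41^4 = 16, 41^8 = 41, 41^16 = 4
  41^21 = 41^16 * 41^4 * 41^1 = 4 * 16 * 41 mod 43
    4 * 16 = 64 = 21 mod 43
    21 * 41 = 861 = 1 mod 43
  41^21 = 1 mod 43
Result 1: 41 is a quadratic residue mod 43.
41^21 mod 43 = 1

1


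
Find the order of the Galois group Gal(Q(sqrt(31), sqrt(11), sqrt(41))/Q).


The 3 square roots of distinct primes are multiplicatively independent over Q,
so [K:Q] = 2^3 and Gal(K/Q) is isomorphic to (Z/2Z)^3.
|Gal| = 2^3 = 8

8


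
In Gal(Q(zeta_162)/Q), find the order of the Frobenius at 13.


The Frobenius at p in Gal(Q(zeta_n)/Q) = (Z/nZ)* is the class of p, so its order is ord_162(13), the smallest k >= 1 with 13^k = 1 mod 162.
n = 162 = 2 * 3^4, phi(162) = 54; the order divides phi(n).
Divisors of 54: 1, 2, 3, 6, 9, 18, 27, 54
Repeated squaring mod 162: 13^1 = 13, 13^2 = 7, 13^4 = 49, 13^8 = 133, 13^16 = 31, 13^32 = 151
Test divisors in increasing order:
  k=1: 13^1 = 13 mod 162
  k=2: 13^2 = 7 mod 162
  k=3: 13^3 = 7 * 13 = 91 mod 162
  k=6: 13^6 = 49 * 7 = 19 mod 162
  k=9: 13^9 = 133 * 13 = 109 mod 162
  k=18: 13^18 = 31 * 7 = 55 mod 162
  k=27: 13^27 = 31 * 133 * 7 * 13 = 1 mod 162  <- first divisor giving 1
Order = 27

27


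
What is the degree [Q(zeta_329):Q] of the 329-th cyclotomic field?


The degree equals Euler's totient phi(329).
329 = 7 * 47
phi(329) = 276

276


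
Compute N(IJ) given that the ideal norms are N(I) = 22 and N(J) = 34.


N(IJ) = N(I) * N(J)
= 22 * 34
= 748

748


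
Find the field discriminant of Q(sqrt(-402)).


For K = Q(sqrt(d)) with d squarefree: disc(K) = d if d = 1 mod 4, and disc(K) = 4d if d = 2 or 3 mod 4.
Here d = -402, and d mod 4 = 2.
d = 2 mod 4, not 1 (O_K = Z[sqrt(d)]), so disc(K) = 4d = 4 * (-402) = -1608

-1608


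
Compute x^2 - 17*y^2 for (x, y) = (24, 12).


x^2 - d*y^2
= 24^2 - 17*12^2
= 576 - 2448
= -1872

-1872


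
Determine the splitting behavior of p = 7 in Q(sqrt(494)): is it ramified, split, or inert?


K = Q(sqrt(494)). Since d mod 4 = 2, disc(K) = 1976.
Check p | disc: 1976 mod 7 = 2.
p does not divide disc. Compute Legendre symbol (d/p):
4^((7-1)/2) mod 7 = 1
(d/p) = 1, so p splits: (p) = P*P' with e=1, f=1, g=2.
Therefore p is split.

split


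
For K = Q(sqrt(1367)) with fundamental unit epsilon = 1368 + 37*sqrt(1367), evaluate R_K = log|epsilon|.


epsilon = 1368 + 37*sqrt(1367)
= 2735.9996
R = ln(2735.9996)
= 7.9143

7.9143


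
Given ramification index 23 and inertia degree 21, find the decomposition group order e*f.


|D_P| = e * f
= 23 * 21
= 483

483


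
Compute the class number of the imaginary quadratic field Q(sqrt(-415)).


K = Q(sqrt(-415)). d mod 4 = 1, so D = disc(K) = d = -415
h(K) equals the number of primitive reduced positive-definite forms (a, b, c) = a*x^2 + b*x*y + c*y^2 with b^2 - 4ac = D,
where reduced means |b| <= a <= c, with b >= 0 whenever |b| = a or a = c, and primitive means gcd(a, b, c) = 1.
Reduced forces 3a^2 <= |D| = 415, so 1 <= a <= 11; b must have the parity of D, and c = (b^2 - D)/(4a) must be an integer >= a.
Enumerate a = 1..11, b in [-a, a]:
  a=1: (1, 1, 104)  [1]
  a=2: (2, -1, 52), (2, 1, 52)  [2]
  a=3: none
  a=4: (4, -1, 26), (4, 1, 26)  [2]
  a=5: (5, 5, 22)  [1]
  a=6..7: none
  a=8: (8, -1, 13), (8, 1, 13)  [2]
  a=9: none
  a=10: (10, -5, 11), (10, 5, 11)  [2]
  a=11: none
Total reduced forms: 1 + 2 + 2 + 1 + 2 + 2 = 10
h = 10

10


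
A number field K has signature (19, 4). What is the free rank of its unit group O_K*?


By Dirichlet's unit theorem:
rank = r1 + r2 - 1
= 19 + 4 - 1
= 22

22


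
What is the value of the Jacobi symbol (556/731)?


Compute (556/731) via quadratic reciprocity:
  pull out 2: (2/731) = -1  (since 731 mod 8 = 3)
  pull out 2: (2/731) = -1  (since 731 mod 8 = 3)
  reciprocity: (139/731) -> -(731/139)
  reduce: (36/139)
  pull out 2: (2/139) = -1  (since 139 mod 8 = 3)
  pull out 2: (2/139) = -1  (since 139 mod 8 = 3)
  reciprocity: (9/139) -> +(139/9)
  reduce: (4/9)
  pull out 2: (2/9) = +1  (since 9 mod 8 = 1)
  pull out 2: (2/9) = +1  (since 9 mod 8 = 1)
  (1/9) = 1
Product of signs = -1

-1


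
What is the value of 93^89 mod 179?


p = 179 is prime and the exponent is (p-1)/2 = 89, so by Euler's criterion 93^89 = (93/179) = +1 or -1 mod 179.
Compute by square-and-multiply:
  89 = 64 + 16 + 8 + 1 (binary 1011001)
  Repeated squaring mod 179: 93^1 = 93, 93^2 = 57, 93^4 = 27, 93^8 = 13, 93^16 = 169, 93^32 = 100, 93^64 = 155
  93^89 = 93^64 * 93^16 * 93^8 * 93^1 = 155 * 169 * 13 * 93 mod 179
    155 * 169 = 26195 = 61 mod 179
    61 * 13 = 793 = 77 mod 179
    77 * 93 = 7161 = 1 mod 179
  93^89 = 1 mod 179
Result 1: 93 is a quadratic residue mod 179.
93^89 mod 179 = 1

1


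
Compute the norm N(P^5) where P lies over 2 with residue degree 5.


N(P^a) = p^(a*f)
= 2^(5*5)
= 2^25
= 33554432

33554432


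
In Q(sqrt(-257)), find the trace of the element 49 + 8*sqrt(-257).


Tr(a + b*sqrt(d)) = (a + b*sqrt(d)) + (a - b*sqrt(d)) = 2a
= 2 * (49)
= 98

98


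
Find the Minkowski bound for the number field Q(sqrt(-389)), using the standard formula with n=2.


d = -389, d mod 4 = 3, so disc(K) = 4d = -1556; |disc(K)| = 1556
Imaginary quadratic field, so n = 2, s = r2 = 1, r1 = 0
M = (n!/n^n) * (4/pi)^s * sqrt(|disc(K)|) = (2!/2^2) * (4/pi)^1 * sqrt(1556)
= 0.5 * 1.273240 * 39.446166
= 25.1122

25.1122


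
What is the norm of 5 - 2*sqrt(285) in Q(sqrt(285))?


N(a + b*sqrt(d)) = a^2 - d*b^2
= (5)^2 - (285)*(-2)^2
= 25 - 1140
= -1115

-1115


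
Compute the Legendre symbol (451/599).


p = 599 is prime, so compute (451/599) with the reciprocity algorithm (Jacobi-symbol steps: pull out 2s via (2/n), flip via reciprocity, reduce):
  reciprocity: (451/599) -> -(599/451)
  reduce: (148/451)
  pull out 2: (2/451) = -1  (since 451 mod 8 = 3)
  pull out 2: (2/451) = -1  (since 451 mod 8 = 3)
  reciprocity: (37/451) -> +(451/37)
  reduce: (7/37)
  reciprocity: (7/37) -> +(37/7)
  reduce: (2/7)
  pull out 2: (2/7) = +1  (since 7 mod 8 = 7)
  (1/7) = 1
Product of signs = -1
(451/599) = -1

-1


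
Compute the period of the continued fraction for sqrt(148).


Run the CF algorithm for sqrt(148).
a_0 = floor(sqrt(148)) = 12; set m_0=0, q_0=1.
Recurrence: m' = q*a - m,  q' = (d - m'^2)/q,  a' = floor((a_0 + m')/q').
  step 1: m=12, q=4, a=6
  step 2: m=12, q=1, a=24
a_2 = 2*a_0 = 24, so the period closes here.
sqrt(148) = [12; 6, 24]
Period length = 2

2


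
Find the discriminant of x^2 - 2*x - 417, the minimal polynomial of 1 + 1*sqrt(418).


The element 1 + 1*sqrt(418) has minimal polynomial:
x^2 - 2*x - 417
Discriminant = (-2)^2 - 4*(-417)
= 4 + 1668
= 1672

1672


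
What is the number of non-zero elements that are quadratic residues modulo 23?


For prime p, the number of non-zero quadratic residues is (p-1)/2.
= (23-1)/2
= 11

11


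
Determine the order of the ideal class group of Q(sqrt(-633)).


K = Q(sqrt(-633)). d mod 4 = 3, so D = disc(K) = 4d = -2532
h(K) equals the number of primitive reduced positive-definite forms (a, b, c) = a*x^2 + b*x*y + c*y^2 with b^2 - 4ac = D,
where reduced means |b| <= a <= c, with b >= 0 whenever |b| = a or a = c, and primitive means gcd(a, b, c) = 1.
Reduced forces 3a^2 <= |D| = 2532, so 1 <= a <= 29; b must have the parity of D, and c = (b^2 - D)/(4a) must be an integer >= a.
Enumerate a = 1..29, b in [-a, a]:
  a=1: (1, 0, 633)  [1]
  a=2: (2, 2, 317)  [1]
  a=3: (3, 0, 211)  [1]
  a=4..5: none
  a=6: (6, 6, 107)  [1]
  a=7: (7, -4, 91), (7, 4, 91)  [2]
  a=8..10: none
  a=11: (11, -8, 59), (11, 8, 59)  [2]
  a=12: none
  a=13: (13, -4, 49), (13, 4, 49)  [2]
  a=14: (14, -10, 47), (14, 10, 47)  [2]
  a=15..16: none
  a=17: (17, -16, 41), (17, 16, 41)  [2]
  a=18..20: none
  a=21: (21, -18, 34), (21, 18, 34)  [2]
  a=22: (22, -14, 31), (22, 14, 31)  [2]
  a=23..25: none
  a=26: (26, -22, 29), (26, 22, 29)  [2]
  a=27..29: none
Total reduced forms: 1 + 1 + 1 + 1 + 2 + 2 + 2 + 2 + 2 + 2 + 2 + 2 = 20
h = 20

20


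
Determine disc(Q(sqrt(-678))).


For K = Q(sqrt(d)) with d squarefree: disc(K) = d if d = 1 mod 4, and disc(K) = 4d if d = 2 or 3 mod 4.
Here d = -678, and d mod 4 = 2.
d = 2 mod 4, not 1 (O_K = Z[sqrt(d)]), so disc(K) = 4d = 4 * (-678) = -2712

-2712


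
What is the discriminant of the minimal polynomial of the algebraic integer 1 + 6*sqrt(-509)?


The element 1 + 6*sqrt(-509) has minimal polynomial:
x^2 - 2*x + 18325
Discriminant = (-2)^2 - 4*(18325)
= 4 - 73300
= -73296

-73296


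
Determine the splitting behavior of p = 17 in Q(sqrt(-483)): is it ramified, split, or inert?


K = Q(sqrt(-483)). Since d mod 4 = 1, disc(K) = -483.
Check p | disc: -483 mod 17 = 10.
p does not divide disc. Compute Legendre symbol (d/p):
10^((17-1)/2) mod 17 = -1
(d/p) = -1, so p is inert: (p) stays prime with e=1, f=2, g=1.
Therefore p is inert.

inert


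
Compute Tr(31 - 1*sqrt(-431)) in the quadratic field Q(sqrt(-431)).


Tr(a + b*sqrt(d)) = (a + b*sqrt(d)) + (a - b*sqrt(d)) = 2a
= 2 * (31)
= 62

62


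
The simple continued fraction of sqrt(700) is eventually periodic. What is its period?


Run the CF algorithm for sqrt(700).
a_0 = floor(sqrt(700)) = 26; set m_0=0, q_0=1.
Recurrence: m' = q*a - m,  q' = (d - m'^2)/q,  a' = floor((a_0 + m')/q').
  step 1: m=26, q=24, a=2
  step 2: m=22, q=9, a=5
  step 3: m=23, q=19, a=2
  step 4: m=15, q=25, a=1
  step 5: m=10, q=24, a=1
  step 6: m=14, q=21, a=1
  step 7: m=7, q=31, a=1
  step 8: m=24, q=4, a=12
  step 9: m=24, q=31, a=1
  step 10: m=7, q=21, a=1
  step 11: m=14, q=24, a=1
  step 12: m=10, q=25, a=1
  step 13: m=15, q=19, a=2
  step 14: m=23, q=9, a=5
  step 15: m=22, q=24, a=2
  step 16: m=26, q=1, a=52
a_16 = 2*a_0 = 52, so the period closes here.
sqrt(700) = [26; 2, 5, 2, 1, 1, 1, 1, 12, 1, 1, 1, 1, 2, 5, 2, 52]
Period length = 16

16


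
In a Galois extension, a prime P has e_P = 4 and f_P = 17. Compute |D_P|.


|D_P| = e * f
= 4 * 17
= 68

68


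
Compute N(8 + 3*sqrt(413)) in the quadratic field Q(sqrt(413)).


N(a + b*sqrt(d)) = a^2 - d*b^2
= (8)^2 - (413)*(3)^2
= 64 - 3717
= -3653

-3653


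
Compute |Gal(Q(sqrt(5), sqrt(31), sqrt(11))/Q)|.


The 3 square roots of distinct primes are multiplicatively independent over Q,
so [K:Q] = 2^3 and Gal(K/Q) is isomorphic to (Z/2Z)^3.
|Gal| = 2^3 = 8

8


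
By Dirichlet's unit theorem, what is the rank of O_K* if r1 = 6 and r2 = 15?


By Dirichlet's unit theorem:
rank = r1 + r2 - 1
= 6 + 15 - 1
= 20

20


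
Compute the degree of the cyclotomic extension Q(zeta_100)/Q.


The degree equals Euler's totient phi(100).
100 = 2^2 * 5^2
phi(100) = 40

40


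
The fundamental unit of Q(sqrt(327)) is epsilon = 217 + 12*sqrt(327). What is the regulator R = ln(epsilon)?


epsilon = 217 + 12*sqrt(327)
= 433.9977
R = ln(433.9977)
= 6.0730

6.0730


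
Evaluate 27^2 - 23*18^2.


x^2 - d*y^2
= 27^2 - 23*18^2
= 729 - 7452
= -6723

-6723


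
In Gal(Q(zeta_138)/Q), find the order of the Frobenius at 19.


The Frobenius at p in Gal(Q(zeta_n)/Q) = (Z/nZ)* is the class of p, so its order is ord_138(19), the smallest k >= 1 with 19^k = 1 mod 138.
n = 138 = 2 * 3 * 23, phi(138) = 44; the order divides phi(n).
Divisors of 44: 1, 2, 4, 11, 22, 44
Repeated squaring mod 138: 19^1 = 19, 19^2 = 85, 19^4 = 49, 19^8 = 55, 19^16 = 127, 19^32 = 121
Test divisors in increasing order:
  k=1: 19^1 = 19 mod 138
  k=2: 19^2 = 85 mod 138
  k=4: 19^4 = 49 mod 138
  k=11: 19^11 = 55 * 85 * 19 = 91 mod 138
  k=22: 19^22 = 127 * 49 * 85 = 1 mod 138  <- first divisor giving 1
Order = 22

22


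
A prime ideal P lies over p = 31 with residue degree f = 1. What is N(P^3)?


N(P^a) = p^(a*f)
= 31^(3*1)
= 31^3
= 29791

29791


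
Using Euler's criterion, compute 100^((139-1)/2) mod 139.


p = 139 is prime and the exponent is (p-1)/2 = 69, so by Euler's criterion 100^69 = (100/139) = +1 or -1 mod 139.
Compute by square-and-multiply:
  69 = 64 + 4 + 1 (binary 1000101)
  Repeated squaring mod 139: 100^1 = 100, 100^2 = 131, 100^4 = 64, 100^8 = 65, 100^16 = 55, 100^32 = 106, 100^64 = 116
  100^69 = 100^64 * 100^4 * 100^1 = 116 * 64 * 100 mod 139
    116 * 64 = 7424 = 57 mod 139
    57 * 100 = 5700 = 1 mod 139
  100^69 = 1 mod 139
Result 1: 100 is a quadratic residue mod 139.
100^69 mod 139 = 1

1


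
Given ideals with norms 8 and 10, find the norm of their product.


N(IJ) = N(I) * N(J)
= 8 * 10
= 80

80


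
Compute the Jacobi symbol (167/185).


Compute (167/185) via quadratic reciprocity:
  reciprocity: (167/185) -> +(185/167)
  reduce: (18/167)
  pull out 2: (2/167) = +1  (since 167 mod 8 = 7)
  reciprocity: (9/167) -> +(167/9)
  reduce: (5/9)
  reciprocity: (5/9) -> +(9/5)
  reduce: (4/5)
  pull out 2: (2/5) = -1  (since 5 mod 8 = 5)
  pull out 2: (2/5) = -1  (since 5 mod 8 = 5)
  (1/5) = 1
Product of signs = 1

1


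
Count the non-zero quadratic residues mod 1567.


For prime p, the number of non-zero quadratic residues is (p-1)/2.
= (1567-1)/2
= 783

783


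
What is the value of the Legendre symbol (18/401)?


p = 401 is prime, so compute (18/401) with the reciprocity algorithm (Jacobi-symbol steps: pull out 2s via (2/n), flip via reciprocity, reduce):
  pull out 2: (2/401) = +1  (since 401 mod 8 = 1)
  reciprocity: (9/401) -> +(401/9)
  reduce: (5/9)
  reciprocity: (5/9) -> +(9/5)
  reduce: (4/5)
  pull out 2: (2/5) = -1  (since 5 mod 8 = 5)
  pull out 2: (2/5) = -1  (since 5 mod 8 = 5)
  (1/5) = 1
Product of signs = 1
(18/401) = 1

1


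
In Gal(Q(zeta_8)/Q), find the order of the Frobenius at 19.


The Frobenius at p in Gal(Q(zeta_n)/Q) = (Z/nZ)* is the class of p, so its order is ord_8(19), the smallest k >= 1 with 19^k = 1 mod 8.
n = 8 = 2^3, phi(8) = 4; the order divides phi(n).
Divisors of 4: 1, 2, 4
Repeated squaring mod 8: 19^1 = 3, 19^2 = 1, 19^4 = 1
Test divisors in increasing order:
  k=1: 19^1 = 3 mod 8
  k=2: 19^2 = 1 mod 8  <- first divisor giving 1
Order = 2

2


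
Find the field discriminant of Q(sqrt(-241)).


For K = Q(sqrt(d)) with d squarefree: disc(K) = d if d = 1 mod 4, and disc(K) = 4d if d = 2 or 3 mod 4.
Here d = -241, and d mod 4 = 3.
d = 3 mod 4, not 1 (O_K = Z[sqrt(d)]), so disc(K) = 4d = 4 * (-241) = -964

-964


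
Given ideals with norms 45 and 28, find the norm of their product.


N(IJ) = N(I) * N(J)
= 45 * 28
= 1260

1260


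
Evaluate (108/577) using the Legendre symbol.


p = 577 is prime, so compute (108/577) with the reciprocity algorithm (Jacobi-symbol steps: pull out 2s via (2/n), flip via reciprocity, reduce):
  pull out 2: (2/577) = +1  (since 577 mod 8 = 1)
  pull out 2: (2/577) = +1  (since 577 mod 8 = 1)
  reciprocity: (27/577) -> +(577/27)
  reduce: (10/27)
  pull out 2: (2/27) = -1  (since 27 mod 8 = 3)
  reciprocity: (5/27) -> +(27/5)
  reduce: (2/5)
  pull out 2: (2/5) = -1  (since 5 mod 8 = 5)
  (1/5) = 1
Product of signs = 1
(108/577) = 1

1


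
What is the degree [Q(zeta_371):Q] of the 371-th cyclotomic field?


The degree equals Euler's totient phi(371).
371 = 7 * 53
phi(371) = 312

312


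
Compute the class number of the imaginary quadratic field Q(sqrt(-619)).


K = Q(sqrt(-619)). d mod 4 = 1, so D = disc(K) = d = -619
h(K) equals the number of primitive reduced positive-definite forms (a, b, c) = a*x^2 + b*x*y + c*y^2 with b^2 - 4ac = D,
where reduced means |b| <= a <= c, with b >= 0 whenever |b| = a or a = c, and primitive means gcd(a, b, c) = 1.
Reduced forces 3a^2 <= |D| = 619, so 1 <= a <= 14; b must have the parity of D, and c = (b^2 - D)/(4a) must be an integer >= a.
Enumerate a = 1..14, b in [-a, a]:
  a=1: (1, 1, 155)  [1]
  a=2..4: none
  a=5: (5, -1, 31), (5, 1, 31)  [2]
  a=6: none
  a=7: (7, -5, 23), (7, 5, 23)  [2]
  a=8..14: none
Total reduced forms: 1 + 2 + 2 = 5
h = 5

5


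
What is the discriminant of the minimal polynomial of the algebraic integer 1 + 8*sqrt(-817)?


The element 1 + 8*sqrt(-817) has minimal polynomial:
x^2 - 2*x + 52289
Discriminant = (-2)^2 - 4*(52289)
= 4 - 209156
= -209152

-209152


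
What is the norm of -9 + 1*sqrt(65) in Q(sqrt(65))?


N(a + b*sqrt(d)) = a^2 - d*b^2
= (-9)^2 - (65)*(1)^2
= 81 - 65
= 16

16


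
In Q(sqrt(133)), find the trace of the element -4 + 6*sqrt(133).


Tr(a + b*sqrt(d)) = (a + b*sqrt(d)) + (a - b*sqrt(d)) = 2a
= 2 * (-4)
= -8

-8


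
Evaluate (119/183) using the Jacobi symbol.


Compute (119/183) via quadratic reciprocity:
  reciprocity: (119/183) -> -(183/119)
  reduce: (64/119)
  pull out 2: (2/119) = +1  (since 119 mod 8 = 7)
  pull out 2: (2/119) = +1  (since 119 mod 8 = 7)
  pull out 2: (2/119) = +1  (since 119 mod 8 = 7)
  pull out 2: (2/119) = +1  (since 119 mod 8 = 7)
  pull out 2: (2/119) = +1  (since 119 mod 8 = 7)
  pull out 2: (2/119) = +1  (since 119 mod 8 = 7)
  (1/119) = 1
Product of signs = -1

-1


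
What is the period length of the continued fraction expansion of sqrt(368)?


Run the CF algorithm for sqrt(368).
a_0 = floor(sqrt(368)) = 19; set m_0=0, q_0=1.
Recurrence: m' = q*a - m,  q' = (d - m'^2)/q,  a' = floor((a_0 + m')/q').
  step 1: m=19, q=7, a=5
  step 2: m=16, q=16, a=2
  step 3: m=16, q=7, a=5
  step 4: m=19, q=1, a=38
a_4 = 2*a_0 = 38, so the period closes here.
sqrt(368) = [19; 5, 2, 5, 38]
Period length = 4

4


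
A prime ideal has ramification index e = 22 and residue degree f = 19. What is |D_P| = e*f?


|D_P| = e * f
= 22 * 19
= 418

418


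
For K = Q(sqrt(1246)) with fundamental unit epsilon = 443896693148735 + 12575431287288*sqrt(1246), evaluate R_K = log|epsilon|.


epsilon = 443896693148735 + 12575431287288*sqrt(1246)
= 8.8779e+14
R = ln(8.8779e+14)
= 34.4198

34.4198


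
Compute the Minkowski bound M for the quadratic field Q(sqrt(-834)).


d = -834, d mod 4 = 2, so disc(K) = 4d = -3336; |disc(K)| = 3336
Imaginary quadratic field, so n = 2, s = r2 = 1, r1 = 0
M = (n!/n^n) * (4/pi)^s * sqrt(|disc(K)|) = (2!/2^2) * (4/pi)^1 * sqrt(3336)
= 0.5 * 1.273240 * 57.758116
= 36.7700

36.7700
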